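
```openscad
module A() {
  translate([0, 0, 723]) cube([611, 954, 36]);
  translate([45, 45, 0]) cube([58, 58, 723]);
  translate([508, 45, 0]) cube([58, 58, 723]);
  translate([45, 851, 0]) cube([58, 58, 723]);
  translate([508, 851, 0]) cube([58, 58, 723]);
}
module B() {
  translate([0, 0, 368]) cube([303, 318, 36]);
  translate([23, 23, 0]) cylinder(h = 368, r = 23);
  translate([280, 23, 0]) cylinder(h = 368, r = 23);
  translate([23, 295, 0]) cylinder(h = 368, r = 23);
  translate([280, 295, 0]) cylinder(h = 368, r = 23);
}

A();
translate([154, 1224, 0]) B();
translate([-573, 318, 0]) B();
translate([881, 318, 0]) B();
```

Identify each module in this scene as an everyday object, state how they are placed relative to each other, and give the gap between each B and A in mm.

Each stool's nearest face is 270 mm from the table's bounding box.

A is a table. B is a stool. Three stools sit around the table at the +y, −x, +x sides. The gap between each stool and the table is 270 mm.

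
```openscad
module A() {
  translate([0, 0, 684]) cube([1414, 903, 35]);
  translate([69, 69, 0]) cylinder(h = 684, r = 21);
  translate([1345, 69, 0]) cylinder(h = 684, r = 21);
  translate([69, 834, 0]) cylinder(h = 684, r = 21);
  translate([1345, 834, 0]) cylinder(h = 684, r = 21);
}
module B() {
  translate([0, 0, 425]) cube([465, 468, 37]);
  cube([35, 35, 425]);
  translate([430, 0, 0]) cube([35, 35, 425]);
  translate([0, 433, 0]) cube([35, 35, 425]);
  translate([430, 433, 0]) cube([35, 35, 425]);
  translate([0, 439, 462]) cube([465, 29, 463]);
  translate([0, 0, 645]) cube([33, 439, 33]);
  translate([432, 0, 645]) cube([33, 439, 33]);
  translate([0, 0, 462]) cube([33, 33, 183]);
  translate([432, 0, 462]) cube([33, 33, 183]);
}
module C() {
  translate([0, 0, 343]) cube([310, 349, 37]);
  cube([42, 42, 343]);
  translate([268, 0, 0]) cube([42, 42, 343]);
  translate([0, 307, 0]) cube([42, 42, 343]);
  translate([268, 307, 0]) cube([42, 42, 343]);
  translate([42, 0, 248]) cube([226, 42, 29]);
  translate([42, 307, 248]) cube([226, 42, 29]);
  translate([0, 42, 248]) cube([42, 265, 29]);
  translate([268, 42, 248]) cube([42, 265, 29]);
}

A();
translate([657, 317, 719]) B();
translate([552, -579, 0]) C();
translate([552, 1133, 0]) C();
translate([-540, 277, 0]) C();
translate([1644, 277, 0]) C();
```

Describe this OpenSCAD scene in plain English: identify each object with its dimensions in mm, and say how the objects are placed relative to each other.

A is a table: top 1414 mm (x) × 903 mm (y), 35 mm thick, upper face at z = 719 mm, on four round legs of 42 mm diameter, each leg's bounding box inset 48 mm from the nearest pair of top edges, running from z = 0 to the bottom of the top.

B is a chair. The seat is a 465×468×37 mm slab with its top at z = 462 mm, on four 35×35 mm corner legs (flush with the seat edges, standing on z = 0). A flat backrest 29 mm thick, 463 mm tall, spans the full seat width and rises from the seat top along its +y edge, rear face flush with the rear of the seat. Two armrests of 33×33 mm section run along each side from the seat's front edge to the front of the backrest, top faces 216 mm above the seat top and outer faces flush with the seat's x-edges; a 33×33 mm post under the front of each armrest stands on the seat at the front corner.

C is a four-legged stool. The seat is a 310×349×37 mm slab whose top surface is at z = 380 mm; four square legs, each 42×42 mm in cross-section, run from the floor (z = 0) to the underside of the seat, each flush with a corner of the seat. Four stretchers, 42 mm wide and 29 mm tall, connect adjacent legs with their undersides at z = 248 mm, each running between the inner faces of the legs it joins and aligned with the legs' outer faces on the other axis.

The chair is on top of the table. Four stools sit around the table at the −y, +y, −x, +x sides.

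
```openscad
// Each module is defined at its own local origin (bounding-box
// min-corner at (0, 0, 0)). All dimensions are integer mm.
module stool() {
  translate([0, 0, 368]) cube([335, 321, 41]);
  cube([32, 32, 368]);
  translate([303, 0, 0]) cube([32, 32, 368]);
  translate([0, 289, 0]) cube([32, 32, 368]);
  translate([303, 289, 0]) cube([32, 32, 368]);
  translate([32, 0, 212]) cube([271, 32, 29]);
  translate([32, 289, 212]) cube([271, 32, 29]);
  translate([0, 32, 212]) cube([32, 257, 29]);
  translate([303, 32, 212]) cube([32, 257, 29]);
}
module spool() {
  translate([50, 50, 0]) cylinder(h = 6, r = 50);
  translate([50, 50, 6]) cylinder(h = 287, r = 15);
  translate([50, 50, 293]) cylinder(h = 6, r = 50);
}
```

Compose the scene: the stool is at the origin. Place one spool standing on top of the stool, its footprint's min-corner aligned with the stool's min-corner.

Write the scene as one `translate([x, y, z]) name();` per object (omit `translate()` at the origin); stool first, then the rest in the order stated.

stool();
translate([0, 0, 409]) spool();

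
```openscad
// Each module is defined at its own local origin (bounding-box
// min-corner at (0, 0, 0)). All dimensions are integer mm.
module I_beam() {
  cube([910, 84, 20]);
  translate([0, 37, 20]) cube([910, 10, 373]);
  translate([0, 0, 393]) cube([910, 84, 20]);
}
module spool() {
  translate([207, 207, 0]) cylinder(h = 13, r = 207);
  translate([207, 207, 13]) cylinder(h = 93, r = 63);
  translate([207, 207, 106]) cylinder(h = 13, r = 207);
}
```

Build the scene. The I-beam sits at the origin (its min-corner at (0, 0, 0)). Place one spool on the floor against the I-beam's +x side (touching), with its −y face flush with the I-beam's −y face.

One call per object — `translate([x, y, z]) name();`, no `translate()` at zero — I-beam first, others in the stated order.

I_beam();
translate([910, 0, 0]) spool();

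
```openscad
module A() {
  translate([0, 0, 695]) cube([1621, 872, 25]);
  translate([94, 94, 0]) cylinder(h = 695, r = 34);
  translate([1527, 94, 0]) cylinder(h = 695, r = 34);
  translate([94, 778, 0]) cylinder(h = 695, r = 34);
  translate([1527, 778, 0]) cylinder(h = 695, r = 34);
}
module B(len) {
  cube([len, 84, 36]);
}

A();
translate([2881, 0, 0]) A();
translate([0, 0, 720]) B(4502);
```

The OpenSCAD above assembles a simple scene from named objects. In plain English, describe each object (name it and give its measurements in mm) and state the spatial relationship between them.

A is a table with a 1621×872 mm rectangular top, 25 mm thick, top surface at z = 720 mm, supported by four round legs of 68 mm diameter, each leg's bounding box inset 60 mm from the nearest pair of top edges, running from the floor.

B is a rectangular beam 4502 mm long (x), 84 mm deep (y), 36 mm thick (z).

The beam spans the tops of two tables placed 1260 mm apart, resting at z = 720 mm.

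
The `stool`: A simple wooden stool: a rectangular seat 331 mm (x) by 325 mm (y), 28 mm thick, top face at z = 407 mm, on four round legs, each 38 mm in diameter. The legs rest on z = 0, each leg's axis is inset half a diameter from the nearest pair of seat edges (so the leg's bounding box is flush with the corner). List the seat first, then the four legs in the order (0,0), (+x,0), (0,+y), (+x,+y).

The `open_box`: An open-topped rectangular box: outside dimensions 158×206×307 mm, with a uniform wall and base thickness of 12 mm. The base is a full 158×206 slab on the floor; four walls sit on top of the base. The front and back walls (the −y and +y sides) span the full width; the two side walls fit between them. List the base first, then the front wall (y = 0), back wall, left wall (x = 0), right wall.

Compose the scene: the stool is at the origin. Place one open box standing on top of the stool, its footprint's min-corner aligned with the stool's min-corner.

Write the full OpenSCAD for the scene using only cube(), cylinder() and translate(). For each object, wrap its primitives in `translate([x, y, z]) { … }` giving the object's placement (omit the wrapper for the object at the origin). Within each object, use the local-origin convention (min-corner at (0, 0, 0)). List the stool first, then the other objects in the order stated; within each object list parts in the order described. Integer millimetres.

translate([0, 0, 379]) cube([331, 325, 28]);
translate([19, 19, 0]) cylinder(h = 379, r = 19);
translate([312, 19, 0]) cylinder(h = 379, r = 19);
translate([19, 306, 0]) cylinder(h = 379, r = 19);
translate([312, 306, 0]) cylinder(h = 379, r = 19);
translate([0, 0, 407]) {
  cube([158, 206, 12]);
  translate([0, 0, 12]) cube([158, 12, 295]);
  translate([0, 194, 12]) cube([158, 12, 295]);
  translate([0, 12, 12]) cube([12, 182, 295]);
  translate([146, 12, 12]) cube([12, 182, 295]);
}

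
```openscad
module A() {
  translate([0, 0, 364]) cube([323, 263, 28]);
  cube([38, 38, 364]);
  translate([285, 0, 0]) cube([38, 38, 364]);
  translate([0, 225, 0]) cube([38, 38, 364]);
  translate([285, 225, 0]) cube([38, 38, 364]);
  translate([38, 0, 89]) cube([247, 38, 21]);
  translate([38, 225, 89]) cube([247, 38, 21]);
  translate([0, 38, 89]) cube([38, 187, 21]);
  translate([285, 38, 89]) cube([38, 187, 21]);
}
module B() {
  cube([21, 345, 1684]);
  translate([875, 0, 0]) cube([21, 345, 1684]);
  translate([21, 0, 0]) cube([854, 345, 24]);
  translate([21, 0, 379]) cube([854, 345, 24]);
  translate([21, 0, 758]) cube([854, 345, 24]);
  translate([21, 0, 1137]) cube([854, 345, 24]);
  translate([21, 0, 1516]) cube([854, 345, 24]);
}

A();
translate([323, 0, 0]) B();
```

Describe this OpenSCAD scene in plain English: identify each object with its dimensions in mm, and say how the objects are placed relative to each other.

A is a simple wooden stool: a rectangular seat 323 mm (x) by 263 mm (y), 28 mm thick, top face at z = 392 mm, on four square legs, each 38×38 mm in cross-section. The legs rest on z = 0, each flush with a corner of the seat. Four stretchers, 38 mm wide and 21 mm tall, connect adjacent legs with their undersides at z = 89 mm, each running between the inner faces of the legs it joins and aligned with the legs' outer faces on the other axis.

B is a bookshelf 896 mm wide overall, 345 mm deep and 1684 mm tall. The two sides are 21 mm thick vertical panels. 5 horizontal shelves of 24 mm thickness span between the inner faces of the sides; the lowest shelf sits on the floor and shelves are stacked with a clear vertical gap of 355 mm between each pair.

The bookshelf is against the stool's +x side, with their −y faces flush.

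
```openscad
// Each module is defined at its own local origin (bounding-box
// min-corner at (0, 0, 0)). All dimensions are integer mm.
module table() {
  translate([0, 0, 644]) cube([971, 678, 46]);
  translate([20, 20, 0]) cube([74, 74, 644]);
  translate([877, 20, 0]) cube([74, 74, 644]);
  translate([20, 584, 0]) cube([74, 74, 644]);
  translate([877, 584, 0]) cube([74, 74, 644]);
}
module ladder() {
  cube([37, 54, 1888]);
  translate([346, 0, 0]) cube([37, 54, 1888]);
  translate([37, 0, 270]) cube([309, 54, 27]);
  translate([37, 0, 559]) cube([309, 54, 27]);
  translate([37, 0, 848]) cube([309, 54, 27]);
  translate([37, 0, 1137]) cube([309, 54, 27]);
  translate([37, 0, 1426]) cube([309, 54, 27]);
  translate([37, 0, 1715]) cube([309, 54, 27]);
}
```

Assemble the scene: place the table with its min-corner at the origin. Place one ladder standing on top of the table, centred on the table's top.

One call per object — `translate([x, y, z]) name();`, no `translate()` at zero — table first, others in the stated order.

table();
translate([294, 312, 690]) ladder();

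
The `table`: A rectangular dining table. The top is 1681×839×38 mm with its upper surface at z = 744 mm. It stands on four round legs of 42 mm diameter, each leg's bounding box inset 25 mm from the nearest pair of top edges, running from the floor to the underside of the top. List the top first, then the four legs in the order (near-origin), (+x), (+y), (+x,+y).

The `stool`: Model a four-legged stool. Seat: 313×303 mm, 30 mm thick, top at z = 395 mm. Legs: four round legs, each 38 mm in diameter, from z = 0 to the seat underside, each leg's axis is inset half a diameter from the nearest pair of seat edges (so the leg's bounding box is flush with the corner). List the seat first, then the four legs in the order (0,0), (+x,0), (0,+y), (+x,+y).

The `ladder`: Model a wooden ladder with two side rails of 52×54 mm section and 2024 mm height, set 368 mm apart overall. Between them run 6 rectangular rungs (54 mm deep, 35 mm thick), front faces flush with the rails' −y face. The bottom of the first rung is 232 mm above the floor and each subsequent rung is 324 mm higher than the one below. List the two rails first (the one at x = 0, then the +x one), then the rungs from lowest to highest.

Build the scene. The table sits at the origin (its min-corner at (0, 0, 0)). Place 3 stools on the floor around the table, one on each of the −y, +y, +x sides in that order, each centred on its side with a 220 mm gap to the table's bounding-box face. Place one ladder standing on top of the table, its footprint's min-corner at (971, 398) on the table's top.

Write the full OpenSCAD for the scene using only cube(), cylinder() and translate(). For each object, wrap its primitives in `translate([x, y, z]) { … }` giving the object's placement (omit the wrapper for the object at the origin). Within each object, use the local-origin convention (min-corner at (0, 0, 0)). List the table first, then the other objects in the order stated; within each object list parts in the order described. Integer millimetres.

translate([0, 0, 706]) cube([1681, 839, 38]);
translate([46, 46, 0]) cylinder(h = 706, r = 21);
translate([1635, 46, 0]) cylinder(h = 706, r = 21);
translate([46, 793, 0]) cylinder(h = 706, r = 21);
translate([1635, 793, 0]) cylinder(h = 706, r = 21);
translate([684, -523, 0]) {
  translate([0, 0, 365]) cube([313, 303, 30]);
  translate([19, 19, 0]) cylinder(h = 365, r = 19);
  translate([294, 19, 0]) cylinder(h = 365, r = 19);
  translate([19, 284, 0]) cylinder(h = 365, r = 19);
  translate([294, 284, 0]) cylinder(h = 365, r = 19);
}
translate([684, 1059, 0]) {
  translate([0, 0, 365]) cube([313, 303, 30]);
  translate([19, 19, 0]) cylinder(h = 365, r = 19);
  translate([294, 19, 0]) cylinder(h = 365, r = 19);
  translate([19, 284, 0]) cylinder(h = 365, r = 19);
  translate([294, 284, 0]) cylinder(h = 365, r = 19);
}
translate([1901, 268, 0]) {
  translate([0, 0, 365]) cube([313, 303, 30]);
  translate([19, 19, 0]) cylinder(h = 365, r = 19);
  translate([294, 19, 0]) cylinder(h = 365, r = 19);
  translate([19, 284, 0]) cylinder(h = 365, r = 19);
  translate([294, 284, 0]) cylinder(h = 365, r = 19);
}
translate([971, 398, 744]) {
  cube([52, 54, 2024]);
  translate([316, 0, 0]) cube([52, 54, 2024]);
  translate([52, 0, 232]) cube([264, 54, 35]);
  translate([52, 0, 556]) cube([264, 54, 35]);
  translate([52, 0, 880]) cube([264, 54, 35]);
  translate([52, 0, 1204]) cube([264, 54, 35]);
  translate([52, 0, 1528]) cube([264, 54, 35]);
  translate([52, 0, 1852]) cube([264, 54, 35]);
}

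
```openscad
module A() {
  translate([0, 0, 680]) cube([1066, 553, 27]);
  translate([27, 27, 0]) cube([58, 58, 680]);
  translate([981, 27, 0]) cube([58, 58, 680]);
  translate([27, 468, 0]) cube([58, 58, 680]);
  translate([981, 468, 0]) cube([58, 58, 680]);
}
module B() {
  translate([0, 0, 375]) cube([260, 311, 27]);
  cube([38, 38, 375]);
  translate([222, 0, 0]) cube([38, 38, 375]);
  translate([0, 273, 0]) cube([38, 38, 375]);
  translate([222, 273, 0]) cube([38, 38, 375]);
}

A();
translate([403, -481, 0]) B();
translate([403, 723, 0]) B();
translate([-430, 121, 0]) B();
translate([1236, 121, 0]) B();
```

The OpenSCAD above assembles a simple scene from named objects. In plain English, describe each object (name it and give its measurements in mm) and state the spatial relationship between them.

A is a table: top 1066 mm (x) × 553 mm (y), 27 mm thick, upper face at z = 707 mm, on four 58×58 mm square legs, each inset 27 mm from the nearest pair of top edges, running from z = 0 to the bottom of the top.

B is a four-legged stool. The seat is a 260×311×27 mm slab whose top surface is at z = 402 mm; four square legs, each 38×38 mm in cross-section, run from the floor (z = 0) to the underside of the seat, each flush with a corner of the seat.

Four stools sit around the table at the −y, +y, −x, +x sides.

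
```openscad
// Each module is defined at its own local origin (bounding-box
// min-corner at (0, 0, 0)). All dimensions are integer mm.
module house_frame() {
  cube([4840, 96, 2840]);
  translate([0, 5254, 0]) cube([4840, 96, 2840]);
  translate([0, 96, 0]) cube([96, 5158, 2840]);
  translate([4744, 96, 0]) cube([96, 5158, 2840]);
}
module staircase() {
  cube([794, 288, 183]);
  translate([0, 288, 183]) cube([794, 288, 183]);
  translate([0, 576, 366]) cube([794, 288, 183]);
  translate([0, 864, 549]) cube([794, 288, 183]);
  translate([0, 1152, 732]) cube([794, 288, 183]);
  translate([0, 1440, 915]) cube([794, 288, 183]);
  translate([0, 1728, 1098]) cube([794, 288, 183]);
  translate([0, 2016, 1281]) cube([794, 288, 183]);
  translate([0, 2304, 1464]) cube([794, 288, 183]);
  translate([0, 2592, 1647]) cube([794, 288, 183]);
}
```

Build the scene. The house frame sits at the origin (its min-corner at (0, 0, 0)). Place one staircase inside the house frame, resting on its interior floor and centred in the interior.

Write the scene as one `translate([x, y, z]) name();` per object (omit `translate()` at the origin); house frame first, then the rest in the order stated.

house_frame();
translate([2023, 1235, 0]) staircase();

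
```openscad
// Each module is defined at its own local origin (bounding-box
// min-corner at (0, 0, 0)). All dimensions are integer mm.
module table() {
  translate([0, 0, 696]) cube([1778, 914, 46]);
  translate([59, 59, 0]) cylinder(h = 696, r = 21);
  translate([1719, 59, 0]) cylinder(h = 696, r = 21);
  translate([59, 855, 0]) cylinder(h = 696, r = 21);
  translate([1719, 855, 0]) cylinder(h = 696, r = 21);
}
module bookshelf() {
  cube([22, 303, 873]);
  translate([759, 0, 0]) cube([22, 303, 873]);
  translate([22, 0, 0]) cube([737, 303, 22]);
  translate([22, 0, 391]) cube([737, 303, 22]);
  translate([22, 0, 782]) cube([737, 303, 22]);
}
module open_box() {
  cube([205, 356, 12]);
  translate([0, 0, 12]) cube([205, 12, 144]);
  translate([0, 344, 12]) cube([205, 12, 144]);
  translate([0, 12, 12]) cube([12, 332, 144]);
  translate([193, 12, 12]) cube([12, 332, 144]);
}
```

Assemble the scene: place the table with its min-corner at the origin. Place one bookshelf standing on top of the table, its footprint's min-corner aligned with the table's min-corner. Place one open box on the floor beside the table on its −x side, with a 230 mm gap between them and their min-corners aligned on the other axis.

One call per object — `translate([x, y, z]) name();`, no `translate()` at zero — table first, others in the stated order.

table();
translate([0, 0, 742]) bookshelf();
translate([-435, 0, 0]) open_box();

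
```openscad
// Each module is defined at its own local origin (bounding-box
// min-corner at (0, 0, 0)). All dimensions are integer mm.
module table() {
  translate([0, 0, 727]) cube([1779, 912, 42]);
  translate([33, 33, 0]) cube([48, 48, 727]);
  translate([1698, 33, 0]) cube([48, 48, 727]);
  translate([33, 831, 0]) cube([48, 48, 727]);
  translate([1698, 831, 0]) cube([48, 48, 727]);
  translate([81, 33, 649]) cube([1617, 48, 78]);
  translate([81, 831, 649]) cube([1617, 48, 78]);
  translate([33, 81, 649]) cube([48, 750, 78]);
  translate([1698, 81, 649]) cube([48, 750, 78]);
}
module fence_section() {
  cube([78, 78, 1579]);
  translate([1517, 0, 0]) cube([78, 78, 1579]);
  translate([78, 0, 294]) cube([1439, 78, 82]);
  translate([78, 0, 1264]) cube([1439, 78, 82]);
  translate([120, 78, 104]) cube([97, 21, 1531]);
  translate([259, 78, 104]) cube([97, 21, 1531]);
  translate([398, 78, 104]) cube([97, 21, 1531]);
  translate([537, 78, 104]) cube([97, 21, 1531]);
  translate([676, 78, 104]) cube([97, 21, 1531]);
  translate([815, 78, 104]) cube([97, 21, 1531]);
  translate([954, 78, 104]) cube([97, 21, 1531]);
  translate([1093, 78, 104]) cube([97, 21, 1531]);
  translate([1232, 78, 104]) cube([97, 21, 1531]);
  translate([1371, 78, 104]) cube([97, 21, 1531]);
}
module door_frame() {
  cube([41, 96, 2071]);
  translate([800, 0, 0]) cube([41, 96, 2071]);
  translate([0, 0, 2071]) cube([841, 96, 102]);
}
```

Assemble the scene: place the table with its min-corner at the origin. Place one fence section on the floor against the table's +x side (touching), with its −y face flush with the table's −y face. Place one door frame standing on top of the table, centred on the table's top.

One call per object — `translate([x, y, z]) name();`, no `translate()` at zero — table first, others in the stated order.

table();
translate([1779, 0, 0]) fence_section();
translate([469, 408, 769]) door_frame();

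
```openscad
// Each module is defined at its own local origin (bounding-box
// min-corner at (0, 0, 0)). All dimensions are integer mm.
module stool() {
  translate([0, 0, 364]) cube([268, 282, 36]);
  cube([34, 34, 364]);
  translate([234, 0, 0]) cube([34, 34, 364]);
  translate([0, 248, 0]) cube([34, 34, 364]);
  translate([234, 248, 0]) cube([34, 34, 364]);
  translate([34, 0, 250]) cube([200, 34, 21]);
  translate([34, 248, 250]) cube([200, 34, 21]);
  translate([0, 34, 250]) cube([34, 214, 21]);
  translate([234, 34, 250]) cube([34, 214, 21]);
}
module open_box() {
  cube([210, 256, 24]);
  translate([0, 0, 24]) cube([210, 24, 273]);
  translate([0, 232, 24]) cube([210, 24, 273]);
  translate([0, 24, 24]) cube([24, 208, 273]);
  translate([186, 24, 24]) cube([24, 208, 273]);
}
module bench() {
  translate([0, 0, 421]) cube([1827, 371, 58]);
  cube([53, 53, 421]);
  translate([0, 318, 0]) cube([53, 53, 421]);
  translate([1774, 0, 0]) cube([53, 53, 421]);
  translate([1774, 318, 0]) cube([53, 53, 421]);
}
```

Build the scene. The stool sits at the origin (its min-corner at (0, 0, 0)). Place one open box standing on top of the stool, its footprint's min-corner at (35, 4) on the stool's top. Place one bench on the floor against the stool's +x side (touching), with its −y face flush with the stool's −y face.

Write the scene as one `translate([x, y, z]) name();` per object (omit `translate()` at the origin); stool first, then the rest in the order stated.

stool();
translate([35, 4, 400]) open_box();
translate([268, 0, 0]) bench();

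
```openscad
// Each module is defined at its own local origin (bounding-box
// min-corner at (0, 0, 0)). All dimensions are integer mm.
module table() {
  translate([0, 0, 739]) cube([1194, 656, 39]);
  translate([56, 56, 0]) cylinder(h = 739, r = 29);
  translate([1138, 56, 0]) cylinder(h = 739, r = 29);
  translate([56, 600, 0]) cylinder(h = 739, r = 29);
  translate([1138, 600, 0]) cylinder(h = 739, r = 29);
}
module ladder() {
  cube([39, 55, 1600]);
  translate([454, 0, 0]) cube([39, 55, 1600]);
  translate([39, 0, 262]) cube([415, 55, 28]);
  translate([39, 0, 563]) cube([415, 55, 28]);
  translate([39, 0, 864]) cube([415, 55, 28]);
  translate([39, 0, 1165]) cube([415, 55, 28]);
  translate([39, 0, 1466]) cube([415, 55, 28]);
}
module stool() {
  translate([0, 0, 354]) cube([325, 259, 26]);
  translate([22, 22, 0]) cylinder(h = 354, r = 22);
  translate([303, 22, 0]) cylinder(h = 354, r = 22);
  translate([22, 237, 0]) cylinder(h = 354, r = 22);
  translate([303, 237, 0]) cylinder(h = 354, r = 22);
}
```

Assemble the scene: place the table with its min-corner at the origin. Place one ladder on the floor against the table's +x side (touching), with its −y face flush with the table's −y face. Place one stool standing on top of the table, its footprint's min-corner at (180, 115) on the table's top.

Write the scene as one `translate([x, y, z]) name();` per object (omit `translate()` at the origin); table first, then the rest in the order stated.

table();
translate([1194, 0, 0]) ladder();
translate([180, 115, 778]) stool();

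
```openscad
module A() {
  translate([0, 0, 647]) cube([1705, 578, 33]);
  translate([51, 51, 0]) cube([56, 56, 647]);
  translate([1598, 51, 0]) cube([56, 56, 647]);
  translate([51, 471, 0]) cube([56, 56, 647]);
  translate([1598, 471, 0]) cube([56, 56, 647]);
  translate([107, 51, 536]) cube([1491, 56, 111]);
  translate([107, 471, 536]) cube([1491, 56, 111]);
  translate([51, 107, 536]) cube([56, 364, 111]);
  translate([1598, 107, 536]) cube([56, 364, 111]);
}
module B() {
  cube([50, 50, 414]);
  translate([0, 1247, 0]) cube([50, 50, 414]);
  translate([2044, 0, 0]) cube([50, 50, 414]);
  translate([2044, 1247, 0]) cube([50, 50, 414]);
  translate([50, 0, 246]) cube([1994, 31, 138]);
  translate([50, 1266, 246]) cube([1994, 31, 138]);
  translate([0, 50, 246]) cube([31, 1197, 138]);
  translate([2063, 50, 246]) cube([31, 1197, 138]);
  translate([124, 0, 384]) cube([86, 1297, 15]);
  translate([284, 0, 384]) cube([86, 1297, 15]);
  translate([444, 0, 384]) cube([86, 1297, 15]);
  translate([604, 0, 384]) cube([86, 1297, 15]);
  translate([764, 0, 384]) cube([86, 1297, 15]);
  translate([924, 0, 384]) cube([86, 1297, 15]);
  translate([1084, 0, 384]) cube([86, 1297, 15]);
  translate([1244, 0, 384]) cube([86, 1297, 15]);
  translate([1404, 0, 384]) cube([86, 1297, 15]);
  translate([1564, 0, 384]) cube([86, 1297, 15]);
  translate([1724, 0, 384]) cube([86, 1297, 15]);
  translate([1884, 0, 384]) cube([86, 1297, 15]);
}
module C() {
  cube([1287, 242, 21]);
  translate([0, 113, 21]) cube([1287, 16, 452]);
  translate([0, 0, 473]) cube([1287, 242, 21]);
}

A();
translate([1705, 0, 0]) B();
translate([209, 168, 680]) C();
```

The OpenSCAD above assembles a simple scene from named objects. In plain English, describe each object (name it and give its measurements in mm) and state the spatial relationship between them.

A is a table: top 1705 mm (x) × 578 mm (y), 33 mm thick, upper face at z = 680 mm, on four 56×56 mm square legs, each inset 51 mm from the nearest pair of top edges, running from z = 0 to the bottom of the top. Four apron rails, 56 mm thick and 111 mm tall, run between adjacent legs with their top edges flush with the underside of the top and their outer faces flush with the legs' outer faces.

B is a bed frame 2094 mm long (x) by 1297 mm wide (y). Four 50×50 mm corner posts, 414 mm tall, at the corners of the footprint. Four rails of 31 mm thickness and 138 mm height run between adjacent posts with their undersides at z = 246 mm, their outer faces flush with the outside of the frame (the two x-running rails run between the posts' inner faces; the two y-running rails run between the posts' inner faces). 12 slats, each 86 mm wide (x) and 15 mm thick, lie across the top of the two x-running rails, running the full 1297 mm width of the frame in y; the slats are evenly spaced along x between the inner faces of the end posts with equal gaps (rounded down to the nearest mm) at the −x end and between each pair — any rounding remainder accumulates at the +x end.

C is an I-beam lying along x, 1287 mm long. Overall section height 494 mm. Two flanges 242 mm wide (y) and 21 mm thick, one on the floor and one at the top; a web 16 mm thick runs between them, centred on the flange width.

The bed frame is against the table's +x side, with their −y faces flush. The I-beam is on top of the table, centred.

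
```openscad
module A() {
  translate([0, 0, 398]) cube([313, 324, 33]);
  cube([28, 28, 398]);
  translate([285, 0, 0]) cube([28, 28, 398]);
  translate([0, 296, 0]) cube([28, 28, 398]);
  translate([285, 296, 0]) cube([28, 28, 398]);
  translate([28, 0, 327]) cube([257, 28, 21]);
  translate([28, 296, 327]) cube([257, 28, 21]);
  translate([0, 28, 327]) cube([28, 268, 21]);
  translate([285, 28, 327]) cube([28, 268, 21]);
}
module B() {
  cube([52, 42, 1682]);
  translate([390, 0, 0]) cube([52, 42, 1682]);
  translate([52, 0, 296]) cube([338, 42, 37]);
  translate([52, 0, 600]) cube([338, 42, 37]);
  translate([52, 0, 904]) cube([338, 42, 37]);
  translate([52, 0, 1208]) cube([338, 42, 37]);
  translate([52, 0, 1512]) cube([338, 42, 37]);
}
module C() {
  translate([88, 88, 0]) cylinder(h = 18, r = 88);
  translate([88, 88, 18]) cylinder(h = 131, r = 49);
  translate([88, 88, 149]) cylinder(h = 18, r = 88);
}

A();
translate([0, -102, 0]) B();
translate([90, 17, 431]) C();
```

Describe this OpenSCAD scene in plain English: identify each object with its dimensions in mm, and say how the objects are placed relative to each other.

A is a simple wooden stool: a rectangular seat 313 mm (x) by 324 mm (y), 33 mm thick, top face at z = 431 mm, on four square legs, each 28×28 mm in cross-section. The legs rest on z = 0, each flush with a corner of the seat. Four stretchers, 28 mm wide and 21 mm tall, connect adjacent legs with their undersides at z = 327 mm, each running between the inner faces of the legs it joins and aligned with the legs' outer faces on the other axis.

B is a straight ladder. Two 52×42 mm vertical rails, 1682 mm tall, stand 442 mm apart (outside-to-outside) with their front faces coplanar on the −y side. 5 rungs, each 42 mm deep and 37 mm tall, span between the inner faces of the rails, front faces flush with the rails. The lowest rung's underside is at z = 296 mm and rungs are spaced 304 mm apart (underside to underside).

C is a spool: two coaxial disc flanges of radius 88 mm and thickness 18 mm, joined by a core cylinder of radius 49 mm and height 131 mm. The lower flange rests on z = 0 and the three cylinders share a vertical axis.

The ladder is on the floor beside the stool on its −y side. The spool is on top of the stool.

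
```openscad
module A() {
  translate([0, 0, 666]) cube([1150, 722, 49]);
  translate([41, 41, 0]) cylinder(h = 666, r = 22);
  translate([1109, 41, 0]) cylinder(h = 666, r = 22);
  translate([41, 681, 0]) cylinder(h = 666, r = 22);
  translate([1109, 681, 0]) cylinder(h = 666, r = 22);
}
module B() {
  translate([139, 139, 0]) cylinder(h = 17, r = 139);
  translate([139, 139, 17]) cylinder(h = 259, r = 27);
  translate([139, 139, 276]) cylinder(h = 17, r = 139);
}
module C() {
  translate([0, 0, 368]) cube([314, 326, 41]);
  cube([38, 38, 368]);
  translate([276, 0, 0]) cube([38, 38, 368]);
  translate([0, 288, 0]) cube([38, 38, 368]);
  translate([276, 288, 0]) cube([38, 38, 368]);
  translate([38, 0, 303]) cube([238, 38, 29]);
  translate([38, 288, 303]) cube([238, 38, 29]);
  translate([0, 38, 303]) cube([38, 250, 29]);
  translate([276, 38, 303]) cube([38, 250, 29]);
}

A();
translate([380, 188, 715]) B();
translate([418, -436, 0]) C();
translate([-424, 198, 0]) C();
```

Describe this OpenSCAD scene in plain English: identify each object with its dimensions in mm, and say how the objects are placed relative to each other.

A is a rectangular dining table. The top is 1150×722×49 mm with its upper surface at z = 715 mm. It stands on four round legs of 44 mm diameter, each leg's bounding box inset 19 mm from the nearest pair of top edges, running from the floor to the underside of the top.

B is a spool: two coaxial disc flanges of radius 139 mm and thickness 17 mm, joined by a core cylinder of radius 27 mm and height 259 mm. The lower flange rests on z = 0 and the three cylinders share a vertical axis.

C is a four-legged stool. The seat is a 314×326×41 mm slab whose top surface is at z = 409 mm; four square legs, each 38×38 mm in cross-section, run from the floor (z = 0) to the underside of the seat, each flush with a corner of the seat. Four stretchers, 38 mm wide and 29 mm tall, connect adjacent legs with their undersides at z = 303 mm, each running between the inner faces of the legs it joins and aligned with the legs' outer faces on the other axis.

The spool is on top of the table. Two stools sit around the table at the −y, −x sides.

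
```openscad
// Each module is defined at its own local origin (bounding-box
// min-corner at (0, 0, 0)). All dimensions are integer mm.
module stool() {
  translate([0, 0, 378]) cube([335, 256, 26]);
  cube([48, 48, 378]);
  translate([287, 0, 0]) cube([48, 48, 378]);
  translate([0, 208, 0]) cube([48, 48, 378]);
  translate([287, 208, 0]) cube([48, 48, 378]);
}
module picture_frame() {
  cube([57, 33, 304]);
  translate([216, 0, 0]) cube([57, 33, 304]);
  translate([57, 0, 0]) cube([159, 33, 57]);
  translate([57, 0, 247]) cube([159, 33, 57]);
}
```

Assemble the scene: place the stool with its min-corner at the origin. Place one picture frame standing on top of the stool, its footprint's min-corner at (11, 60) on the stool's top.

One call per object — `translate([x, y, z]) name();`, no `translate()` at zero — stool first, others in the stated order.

stool();
translate([11, 60, 404]) picture_frame();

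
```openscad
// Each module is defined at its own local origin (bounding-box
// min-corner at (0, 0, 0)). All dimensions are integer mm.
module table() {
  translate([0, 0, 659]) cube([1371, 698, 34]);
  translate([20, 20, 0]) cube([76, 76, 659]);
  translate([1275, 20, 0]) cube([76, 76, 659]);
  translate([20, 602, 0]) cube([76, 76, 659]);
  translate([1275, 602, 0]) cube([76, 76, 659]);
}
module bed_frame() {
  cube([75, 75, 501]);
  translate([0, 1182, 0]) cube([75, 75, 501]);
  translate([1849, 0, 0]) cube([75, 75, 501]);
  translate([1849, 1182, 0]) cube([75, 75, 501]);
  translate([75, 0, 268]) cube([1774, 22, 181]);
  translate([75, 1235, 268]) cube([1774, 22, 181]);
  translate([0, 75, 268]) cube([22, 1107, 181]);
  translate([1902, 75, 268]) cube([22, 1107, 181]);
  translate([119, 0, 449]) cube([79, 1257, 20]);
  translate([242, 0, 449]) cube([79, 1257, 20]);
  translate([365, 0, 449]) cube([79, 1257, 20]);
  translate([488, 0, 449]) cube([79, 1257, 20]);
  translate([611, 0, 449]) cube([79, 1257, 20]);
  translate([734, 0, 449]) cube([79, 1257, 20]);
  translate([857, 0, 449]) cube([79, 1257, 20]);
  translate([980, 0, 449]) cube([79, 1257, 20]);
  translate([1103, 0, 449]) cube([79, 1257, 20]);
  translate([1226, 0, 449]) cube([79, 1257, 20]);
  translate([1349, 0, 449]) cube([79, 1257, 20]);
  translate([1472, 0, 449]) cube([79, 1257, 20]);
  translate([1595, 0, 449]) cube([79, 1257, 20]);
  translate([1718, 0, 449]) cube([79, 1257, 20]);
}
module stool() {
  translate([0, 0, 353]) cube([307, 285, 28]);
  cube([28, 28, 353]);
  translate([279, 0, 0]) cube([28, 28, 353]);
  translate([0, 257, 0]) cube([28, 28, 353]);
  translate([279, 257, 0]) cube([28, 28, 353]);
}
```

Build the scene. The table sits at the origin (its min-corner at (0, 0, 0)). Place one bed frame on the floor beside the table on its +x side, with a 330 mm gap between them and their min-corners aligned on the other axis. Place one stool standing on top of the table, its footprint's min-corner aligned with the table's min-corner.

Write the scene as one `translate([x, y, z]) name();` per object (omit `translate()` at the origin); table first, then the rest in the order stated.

table();
translate([1701, 0, 0]) bed_frame();
translate([0, 0, 693]) stool();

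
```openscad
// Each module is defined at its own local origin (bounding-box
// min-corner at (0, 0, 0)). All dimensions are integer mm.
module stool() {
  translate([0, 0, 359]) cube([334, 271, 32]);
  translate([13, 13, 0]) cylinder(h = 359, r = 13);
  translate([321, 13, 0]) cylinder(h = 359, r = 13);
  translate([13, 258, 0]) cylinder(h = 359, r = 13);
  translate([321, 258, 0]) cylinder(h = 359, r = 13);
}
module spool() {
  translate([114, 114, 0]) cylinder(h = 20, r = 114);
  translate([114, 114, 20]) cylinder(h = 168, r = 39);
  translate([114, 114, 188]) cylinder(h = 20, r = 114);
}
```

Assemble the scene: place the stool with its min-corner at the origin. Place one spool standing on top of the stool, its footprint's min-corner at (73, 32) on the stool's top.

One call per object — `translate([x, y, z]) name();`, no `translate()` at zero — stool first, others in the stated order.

stool();
translate([73, 32, 391]) spool();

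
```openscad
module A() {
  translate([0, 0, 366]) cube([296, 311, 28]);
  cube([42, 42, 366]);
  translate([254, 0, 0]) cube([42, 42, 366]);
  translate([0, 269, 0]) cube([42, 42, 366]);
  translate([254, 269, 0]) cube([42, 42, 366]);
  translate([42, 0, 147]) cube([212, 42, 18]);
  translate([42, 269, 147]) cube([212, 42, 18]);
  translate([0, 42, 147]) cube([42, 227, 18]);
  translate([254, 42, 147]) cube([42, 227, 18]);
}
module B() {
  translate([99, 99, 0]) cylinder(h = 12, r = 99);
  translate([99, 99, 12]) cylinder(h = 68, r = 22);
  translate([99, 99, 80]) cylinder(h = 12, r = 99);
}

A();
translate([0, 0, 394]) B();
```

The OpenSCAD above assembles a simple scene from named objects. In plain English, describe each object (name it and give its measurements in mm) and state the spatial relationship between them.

A is a four-legged stool. The seat is a 296×311×28 mm slab whose top surface is at z = 394 mm; four square legs, each 42×42 mm in cross-section, run from the floor (z = 0) to the underside of the seat, each flush with a corner of the seat. Four stretchers, 42 mm wide and 18 mm tall, connect adjacent legs with their undersides at z = 147 mm, each running between the inner faces of the legs it joins and aligned with the legs' outer faces on the other axis.

B is a spool: two coaxial disc flanges of radius 99 mm and thickness 12 mm, joined by a core cylinder of radius 22 mm and height 68 mm. The lower flange rests on z = 0 and the three cylinders share a vertical axis.

The spool is on top of the stool.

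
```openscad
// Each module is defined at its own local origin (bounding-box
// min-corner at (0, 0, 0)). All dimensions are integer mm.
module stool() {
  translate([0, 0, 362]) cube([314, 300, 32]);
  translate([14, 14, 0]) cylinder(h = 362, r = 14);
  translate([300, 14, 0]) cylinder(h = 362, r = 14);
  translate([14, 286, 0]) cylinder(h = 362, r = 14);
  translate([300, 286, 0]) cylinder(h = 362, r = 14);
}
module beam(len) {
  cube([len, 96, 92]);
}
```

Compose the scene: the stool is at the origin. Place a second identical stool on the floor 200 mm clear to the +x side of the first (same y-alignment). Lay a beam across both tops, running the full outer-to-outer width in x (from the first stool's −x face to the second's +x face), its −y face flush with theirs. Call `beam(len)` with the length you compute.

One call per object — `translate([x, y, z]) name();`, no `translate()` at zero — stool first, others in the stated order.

stool();
translate([514, 0, 0]) stool();
translate([0, 0, 394]) beam(828);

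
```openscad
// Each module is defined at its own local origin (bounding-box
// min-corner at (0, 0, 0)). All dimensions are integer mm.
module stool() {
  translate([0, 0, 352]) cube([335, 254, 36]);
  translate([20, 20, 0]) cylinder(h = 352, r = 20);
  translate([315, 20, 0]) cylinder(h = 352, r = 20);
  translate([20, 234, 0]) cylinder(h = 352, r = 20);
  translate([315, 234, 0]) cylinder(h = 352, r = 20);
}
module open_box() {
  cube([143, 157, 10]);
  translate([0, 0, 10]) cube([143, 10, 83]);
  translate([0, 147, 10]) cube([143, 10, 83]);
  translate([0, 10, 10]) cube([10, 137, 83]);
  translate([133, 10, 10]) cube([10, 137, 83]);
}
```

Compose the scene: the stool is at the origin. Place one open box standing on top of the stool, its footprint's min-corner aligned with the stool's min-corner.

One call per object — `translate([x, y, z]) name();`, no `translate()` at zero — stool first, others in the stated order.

stool();
translate([0, 0, 388]) open_box();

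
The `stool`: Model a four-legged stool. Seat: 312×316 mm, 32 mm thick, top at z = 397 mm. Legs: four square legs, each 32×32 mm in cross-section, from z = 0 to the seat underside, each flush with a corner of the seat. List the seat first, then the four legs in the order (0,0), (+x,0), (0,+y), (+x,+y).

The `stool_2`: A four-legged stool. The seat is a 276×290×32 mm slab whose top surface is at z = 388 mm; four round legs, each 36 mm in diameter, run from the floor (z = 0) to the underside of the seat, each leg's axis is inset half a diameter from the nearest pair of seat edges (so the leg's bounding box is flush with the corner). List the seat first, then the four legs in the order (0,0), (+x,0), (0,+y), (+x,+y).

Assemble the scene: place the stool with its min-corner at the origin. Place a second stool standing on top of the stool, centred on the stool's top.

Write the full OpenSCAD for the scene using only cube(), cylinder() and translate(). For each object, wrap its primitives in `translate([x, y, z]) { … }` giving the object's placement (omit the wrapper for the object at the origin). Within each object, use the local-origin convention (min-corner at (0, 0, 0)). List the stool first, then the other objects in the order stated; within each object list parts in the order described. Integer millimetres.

translate([0, 0, 365]) cube([312, 316, 32]);
cube([32, 32, 365]);
translate([280, 0, 0]) cube([32, 32, 365]);
translate([0, 284, 0]) cube([32, 32, 365]);
translate([280, 284, 0]) cube([32, 32, 365]);
translate([18, 13, 397]) {
  translate([0, 0, 356]) cube([276, 290, 32]);
  translate([18, 18, 0]) cylinder(h = 356, r = 18);
  translate([258, 18, 0]) cylinder(h = 356, r = 18);
  translate([18, 272, 0]) cylinder(h = 356, r = 18);
  translate([258, 272, 0]) cylinder(h = 356, r = 18);
}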